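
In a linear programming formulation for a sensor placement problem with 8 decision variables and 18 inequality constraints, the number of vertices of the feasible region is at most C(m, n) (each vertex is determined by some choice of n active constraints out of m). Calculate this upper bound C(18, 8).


Each vertex corresponds to some choice of n active constraints out of m, so the number of vertices is at most C(m, n) = m! / (n!(m-n)!).
m = 18, n = 8
Numerator: 18 * 17 * 16 * 15 * 14 * 13 * 12 * 11
Denominator: 8! = 40320
C(18, 8) = 43758


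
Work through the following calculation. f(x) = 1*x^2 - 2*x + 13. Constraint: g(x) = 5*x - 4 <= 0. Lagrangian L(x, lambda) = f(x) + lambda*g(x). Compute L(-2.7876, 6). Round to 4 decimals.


Step 1: Evaluate f(x).
f(-2.7876) = 1*(-2.7876)^2 - 2*(-2.7876) + 13 = 26.3459
Step 2: Evaluate g(x).
g(-2.7876) = 5*-2.7876 - 4 = -17.938
Step 3: Compute Lagrangian.
L = 26.3459 + 6*-17.938 = -81.2821


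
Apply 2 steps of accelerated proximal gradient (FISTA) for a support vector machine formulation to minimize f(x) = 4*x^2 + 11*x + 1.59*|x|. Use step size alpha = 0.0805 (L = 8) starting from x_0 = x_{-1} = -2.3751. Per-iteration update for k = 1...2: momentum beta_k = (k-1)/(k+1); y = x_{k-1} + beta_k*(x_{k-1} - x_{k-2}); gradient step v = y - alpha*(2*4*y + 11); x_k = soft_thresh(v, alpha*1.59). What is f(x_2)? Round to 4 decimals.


FISTA on f(x) = 4*x^2 + 11*x + 1.59*|x|
L = 8, alpha = 0.0805
Iteration 1: beta = 0.0, y = -2.3751 + 0.0*(-2.3751 + 2.3751) = -2.3751
  grad(y) = -8.0008, v = y - alpha*grad = -1.731
  prox(v) = soft_thresh(-1.731, 0.128) = -1.603
Iteration 2: beta = 0.3333, y = -1.603 + 0.3333*(-1.603 + 2.3751) = -1.3457
  grad(y) = 0.2345, v = y - alpha*grad = -1.3646
  prox(v) = soft_thresh(-1.3646, 0.128) = -1.2366
f(x_2) = 4*(-1.2366)^2 + 11*(-1.2366) + 1.59*|-1.2366| = -5.5197


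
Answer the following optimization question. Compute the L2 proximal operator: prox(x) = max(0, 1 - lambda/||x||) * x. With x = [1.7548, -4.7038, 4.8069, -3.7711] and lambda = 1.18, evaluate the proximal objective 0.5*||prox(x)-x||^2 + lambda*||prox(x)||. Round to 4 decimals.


Step 1: Compute ||x||.
||x|| = 7.9078
Step 2: Compute scaling factor.
scale = max(0, 1 - 1.18/7.9078) = 0.8508
Step 3: prox(x) = [1.4929, -4.0019, 4.0896, -3.2084]
||prox(x)|| = 6.7278
Step 4: Proximal objective.
0.5*||prox-x||^2 = 0.6962
lambda*||prox|| = 7.9388
Total = 8.6349


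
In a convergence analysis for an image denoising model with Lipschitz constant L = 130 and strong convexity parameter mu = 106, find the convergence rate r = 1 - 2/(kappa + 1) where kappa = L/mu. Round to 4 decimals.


Step 1: Compute the condition number.
kappa = L/mu = 130/106 = 1.2264
Step 2: Compute the convergence rate.
r = 1 - 2/(kappa + 1) = 1 - 2*mu/(L + mu) = (L - mu)/(L + mu) = 24/236 = 0.1017


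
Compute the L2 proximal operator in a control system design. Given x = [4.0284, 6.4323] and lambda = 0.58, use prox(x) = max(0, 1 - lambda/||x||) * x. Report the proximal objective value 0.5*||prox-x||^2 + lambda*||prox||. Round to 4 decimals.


Step 1: Compute ||x||.
||x|| = 7.5896
Step 2: Compute scaling factor.
scale = max(0, 1 - 0.58/7.5896) = 0.9236
Step 3: prox(x) = [3.7205, 5.9407]
||prox(x)|| = 7.0096
Step 4: Proximal objective.
0.5*||prox-x||^2 = 0.1682
lambda*||prox|| = 4.0656
Total = 4.2338


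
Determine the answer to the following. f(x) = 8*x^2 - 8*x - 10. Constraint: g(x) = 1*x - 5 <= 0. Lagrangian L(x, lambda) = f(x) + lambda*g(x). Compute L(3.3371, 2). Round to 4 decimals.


Step 1: Evaluate f(x).
f(3.3371) = 8*3.3371^2 - 8*3.3371 - 10 = 52.3931
Step 2: Evaluate g(x).
g(3.3371) = 1*3.3371 - 5 = -1.6629
Step 3: Compute Lagrangian.
L = 52.3931 + 2*-1.6629 = 49.0673


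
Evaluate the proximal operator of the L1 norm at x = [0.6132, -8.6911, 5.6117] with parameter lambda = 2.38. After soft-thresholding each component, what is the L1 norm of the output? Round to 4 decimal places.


Soft-thresholding with lambda = 2.38:
prox(0.6132) = sign(0.6132)*max(|0.6132| - 2.38, 0) = 0.0
prox(-8.6911) = sign(-8.6911)*max(|-8.6911| - 2.38, 0) = -6.3111
prox(5.6117) = sign(5.6117)*max(|5.6117| - 2.38, 0) = 3.2317
prox(x) = [0.0, -6.3111, 3.2317]
||prox(x)||_1 = 0.0 + 6.3111 + 3.2317 = 9.5428


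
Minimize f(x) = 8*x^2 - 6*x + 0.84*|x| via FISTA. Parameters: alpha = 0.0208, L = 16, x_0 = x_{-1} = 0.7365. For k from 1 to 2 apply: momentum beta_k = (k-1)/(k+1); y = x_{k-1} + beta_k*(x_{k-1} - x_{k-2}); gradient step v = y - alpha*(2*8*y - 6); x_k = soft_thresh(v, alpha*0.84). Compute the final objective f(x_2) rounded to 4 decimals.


FISTA on f(x) = 8*x^2 - 6*x + 0.84*|x|
L = 16, alpha = 0.0208
Iteration 1: beta = 0.0, y = 0.7365 + 0.0*(0.7365 - 0.7365) = 0.7365
  grad(y) = 5.784, v = y - alpha*grad = 0.6162
  prox(v) = soft_thresh(0.6162, 0.0175) = 0.5987
Iteration 2: beta = 0.3333, y = 0.5987 + 0.3333*(0.5987 - 0.7365) = 0.5528
  grad(y) = 2.8447, v = y - alpha*grad = 0.4936
  prox(v) = soft_thresh(0.4936, 0.0175) = 0.4762
f(x_2) = 8*0.4762^2 - 6*0.4762 + 0.84*|0.4762| = -0.6432


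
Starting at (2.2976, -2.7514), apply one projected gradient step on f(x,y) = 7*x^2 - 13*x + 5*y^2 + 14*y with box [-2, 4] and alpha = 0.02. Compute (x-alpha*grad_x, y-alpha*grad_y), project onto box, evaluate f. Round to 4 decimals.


Step 1: Compute gradient at (2.2976, -2.7514).
grad_x = 2*7*2.2976 - 13 = 19.1664
grad_y = 2*5*-2.7514 + 14 = -13.514
Step 2: Gradient step.
x_raw = 2.2976 - 0.02*19.1664 = 1.9143
y_raw = -2.7514 - 0.02*-13.514 = -2.4811
Step 3: Project onto [-2, 4].
x_proj = clip(1.9143) = 1.9143
y_proj = clip(-2.4811) = -2.0
Step 4: Evaluate f.
f(1.9143, -2.0) = -7.2345


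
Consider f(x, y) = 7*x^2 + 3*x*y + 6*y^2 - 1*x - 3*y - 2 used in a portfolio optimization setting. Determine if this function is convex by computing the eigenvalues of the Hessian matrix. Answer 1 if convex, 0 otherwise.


The Hessian of f(x,y) = 7*x^2 + 3*x*y + 6*y^2 - 1*x - 3*y - 2 is:
H = [[14, 3], [3, 12]]
Trace = 14 + 12 = 26
Determinant = 14*12 - (3)^2 = 159
Discriminant = (26)^2 - 4*159 = 40.0
Eigenvalues: lambda_1 = 9.8377, lambda_2 = 16.1623
The function is convex.

1


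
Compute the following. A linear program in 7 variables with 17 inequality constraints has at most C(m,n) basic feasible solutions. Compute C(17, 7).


Each vertex corresponds to some choice of n active constraints out of m, so the number of vertices is at most C(m, n) = m! / (n!(m-n)!).
m = 17, n = 7
Numerator: 17 * 16 * 15 * 14 * 13 * 12 * 11
Denominator: 7! = 5040
C(17, 7) = 19448


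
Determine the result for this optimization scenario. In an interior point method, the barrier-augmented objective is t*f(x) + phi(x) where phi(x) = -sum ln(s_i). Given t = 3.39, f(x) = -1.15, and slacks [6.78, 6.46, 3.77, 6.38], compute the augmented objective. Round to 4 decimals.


Step 1: Compute log-barrier.
ln values: [1.914, 1.8656, 1.3271, 1.8532]
phi = -(1.914 + 1.8656 + 1.3271 + 1.8532) = -6.9598
Step 2: Compute augmented objective.
t*f(x) = 3.39*-1.15 = -3.8985
Total = -3.8985 - 6.9598 = -10.8583


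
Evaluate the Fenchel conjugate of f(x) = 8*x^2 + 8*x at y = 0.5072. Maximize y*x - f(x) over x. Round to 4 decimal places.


f*(y) = sup_x {y*x - a*x^2 - b*x} = sup_x {(y-b)*x - a*x^2}
FOC: (y - b) - 2a*x = 0 => x* = (y - b)/(2a)
x* = (0.5072 - 8)/(2*8) = -0.4683
f*(0.5072) = (y-b)^2/(4a) = (0.5072 - 8)^2/(4*8)
= 56.1421/32 = 1.7544


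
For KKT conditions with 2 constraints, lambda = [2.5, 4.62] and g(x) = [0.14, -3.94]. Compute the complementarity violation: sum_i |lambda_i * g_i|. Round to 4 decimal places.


KKT complementary slackness check:
lambda_1 * g_1 = 2.5 * 0.14 = 0.35
lambda_2 * g_2 = 4.62 * -3.94 = -18.2028
Total violation = 0.35 + 18.2028 = 18.5528


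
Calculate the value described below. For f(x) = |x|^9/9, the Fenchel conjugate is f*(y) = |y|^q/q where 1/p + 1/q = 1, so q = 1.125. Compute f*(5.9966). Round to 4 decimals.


The conjugate exponent q satisfies 1/p + 1/q = 1.
p = 9, so q = 9/(9 - 1) = 1.125
|y|^q = 5.9966^1.125 = 7.5014
f*(5.9966) = 7.5014 / 1.125 = 6.6679


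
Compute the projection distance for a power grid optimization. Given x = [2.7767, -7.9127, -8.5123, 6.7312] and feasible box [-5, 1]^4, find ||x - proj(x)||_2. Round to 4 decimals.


Project each component onto [-5, 1].
clip(2.7767) = 1.0, clip(-7.9127) = -5.0, clip(-8.5123) = -5.0, clip(6.7312) = 1.0
Projection = [1.0, -5.0, -5.0, 1.0]
Squared diffs: [3.1567, 8.4838, 12.3363, 32.8467]
Distance = sqrt(56.8235) = 7.5381


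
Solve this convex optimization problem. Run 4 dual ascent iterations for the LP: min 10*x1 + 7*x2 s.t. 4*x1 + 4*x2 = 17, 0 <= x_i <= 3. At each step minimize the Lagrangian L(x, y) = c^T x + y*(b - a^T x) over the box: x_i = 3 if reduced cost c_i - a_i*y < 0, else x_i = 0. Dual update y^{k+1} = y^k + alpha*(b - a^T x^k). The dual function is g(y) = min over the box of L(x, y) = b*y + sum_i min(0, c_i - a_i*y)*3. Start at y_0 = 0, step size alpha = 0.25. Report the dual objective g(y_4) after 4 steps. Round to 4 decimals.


Dual ascent for LP: min 10*x1 + 7*x2, 4*x1 + 4*x2 = 17, 0 <= x_i <= 3
Step 1: y^k = 0.0, reduced costs: (10.0, 7.0)
  x^k = (0.0, 0.0), subgradient = b - a^T x = 17.0
  y^{k+1} = 0.0 + 0.25*17.0 = 4.25
Step 2: y^k = 4.25, reduced costs: (-7.0, -10.0)
  x^k = (3.0, 3.0), subgradient = b - a^T x = -7.0
  y^{k+1} = 4.25 + 0.25*-7.0 = 2.5
Step 3: y^k = 2.5, reduced costs: (0.0, -3.0)
  x^k = (0.0, 3.0), subgradient = b - a^T x = 5.0
  y^{k+1} = 2.5 + 0.25*5.0 = 3.75
Step 4: y^k = 3.75, reduced costs: (-5.0, -8.0)
  x^k = (3.0, 3.0), subgradient = b - a^T x = -7.0
  y^{k+1} = 3.75 + 0.25*-7.0 = 2.0
Dual objective at y_4 = 2.0: reduced costs (2.0, -1.0), box minimizer x = (0.0, 3.0)
g(y_4) = b*y + (c1 - a1*y)*x1 + (c2 - a2*y)*x2 = 17*2.0 + 2.0*0.0 + (-1.0)*3.0 = 34.0 + 0.0 - 3.0 = 31.0


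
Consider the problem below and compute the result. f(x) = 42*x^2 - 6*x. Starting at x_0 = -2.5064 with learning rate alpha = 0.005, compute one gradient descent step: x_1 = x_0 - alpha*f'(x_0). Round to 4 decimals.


We compute the gradient at x_0 and apply the update.
f'(x) = 84*x - 6
f'(-2.5064) = 84*-2.5064 - 6 = -216.5376
x_1 = -2.5064 - 0.005*-216.5376 = -1.4237


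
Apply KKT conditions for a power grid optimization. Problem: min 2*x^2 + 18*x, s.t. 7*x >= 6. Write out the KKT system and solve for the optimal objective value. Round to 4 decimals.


Step 1: Try lambda = 0 (constraint inactive).
x_unc = -18/(2*2) = -4.5
Check: 7*-4.5 = -31.5 < 6 -- violated!
Step 2: Constraint must be active: 7*x = 6
x* = 6/7 = 0.8571 (rounded; the exact value 6/7 is used below)
lambda = (2*2*(6/7) + 18)/7 = 3.0612
Step 3: Compute optimal value.
f(x*) = 2*(6/7)^2 + 18*(6/7) = 16.898


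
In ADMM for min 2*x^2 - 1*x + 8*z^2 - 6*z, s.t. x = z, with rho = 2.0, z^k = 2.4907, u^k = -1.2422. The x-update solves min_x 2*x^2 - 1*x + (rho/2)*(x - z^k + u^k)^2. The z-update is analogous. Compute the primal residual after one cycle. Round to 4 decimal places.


ADMM iteration with rho = 2.0, z^k = 2.4907, u^k = -1.2422
Step 1: x-update.
Minimize 2*x^2 - 1*x + (2.0/2)*(x - 2.4907 - 1.2422)^2
FOC: (2*2 + 2.0)*x = 1 + 2.0*(2.4907 + 1.2422)
x^{k+1} = 1.411
Step 2: z-update.
Minimize 8*z^2 - 6*z + (2.0/2)*(1.411 - z - 1.2422)^2
FOC: (2*8 + 2.0)*z = 6 + 2.0*(1.411 - 1.2422)
z^{k+1} = 0.3521
Step 3: u-update.
u^{k+1} = -1.2422 + 1.411 - 0.3521 = -0.1833
Step 4: Primal residual = |1.411 - 0.3521| = 1.0589


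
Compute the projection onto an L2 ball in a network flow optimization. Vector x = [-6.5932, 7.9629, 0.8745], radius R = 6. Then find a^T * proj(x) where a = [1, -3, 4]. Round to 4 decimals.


Step 1: Compute ||x|| (intermediates to 6 decimals).
||x|| = sqrt((-6.5932)^2 + 7.9629^2 + 0.8745^2) = 10.375105
Step 2: Project.
Since ||x|| > R, scale = R/||x|| = 6/10.375105 = 0.578307, proj(x) = scale * x
proj(x) = [-3.812894, 4.605001, 0.505729]
Step 3: Dot product.
a^T * proj(x) = 1*(-3.812894) - 3*4.605001 + 4*0.505729 = -15.605


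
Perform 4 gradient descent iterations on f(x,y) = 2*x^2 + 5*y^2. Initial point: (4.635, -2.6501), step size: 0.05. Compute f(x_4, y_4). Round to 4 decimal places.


Gradient descent on f(x,y) = 2*x^2 + 5*y^2.
Starting point: (4.635, -2.6501), alpha = 0.05
Step 1: grad_x = 2*2*4.635 = 18.54, grad_y = 2*5*-2.6501 = -26.501
  x_1 = 4.635 - 0.05*18.54 = 3.708
  y_1 = -2.6501 - 0.05*-26.501 = -1.3251
Step 2: grad_x = 2*2*3.708 = 14.832, grad_y = 2*5*-1.3251 = -13.2505
  x_2 = 3.708 - 0.05*14.832 = 2.9664
  y_2 = -1.3251 - 0.05*-13.2505 = -0.6625
Step 3: grad_x = 2*2*2.9664 = 11.8656, grad_y = 2*5*-0.6625 = -6.6253
  x_3 = 2.9664 - 0.05*11.8656 = 2.3731
  y_3 = -0.6625 - 0.05*-6.6253 = -0.3313
Step 4: grad_x = 2*2*2.3731 = 9.4925, grad_y = 2*5*-0.3313 = -3.3126
  x_4 = 2.3731 - 0.05*9.4925 = 1.8985
  y_4 = -0.3313 - 0.05*-3.3126 = -0.1656
f(1.8985, -0.1656) = 2*1.8985^2 + 5*(-0.1656)^2 = 7.3457


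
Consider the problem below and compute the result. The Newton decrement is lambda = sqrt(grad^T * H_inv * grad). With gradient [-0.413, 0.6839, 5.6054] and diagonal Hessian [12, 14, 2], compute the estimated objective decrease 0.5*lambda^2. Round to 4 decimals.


Step 1: H is diagonal, so H^(-1) * g = [-0.0344, 0.0489, 2.8027].
Step 2: g^T H^(-1) g = sum_i g_i^2 / H_ii
  = (-0.413)^2/12 + (0.6839)^2/14 + (5.6054)^2/2
  = 0.0142 + 0.0334 + 15.7103 = 15.7579
Step 3: Objective decrease = 0.5 * g^T H^(-1) g = 7.8789


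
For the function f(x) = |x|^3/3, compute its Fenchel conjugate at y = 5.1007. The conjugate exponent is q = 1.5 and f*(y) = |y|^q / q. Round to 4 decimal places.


The conjugate exponent q satisfies 1/p + 1/q = 1.
p = 3, so q = 3/(3 - 1) = 1.5
|y|^q = 5.1007^1.5 = 11.5198
f*(5.1007) = 11.5198 / 1.5 = 7.6799


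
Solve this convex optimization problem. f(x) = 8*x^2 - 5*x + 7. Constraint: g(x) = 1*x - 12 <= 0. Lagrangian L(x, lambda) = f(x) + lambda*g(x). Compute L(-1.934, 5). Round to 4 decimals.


Step 1: Evaluate f(x).
f(-1.934) = 8*(-1.934)^2 - 5*(-1.934) + 7 = 46.5928
Step 2: Evaluate g(x).
g(-1.934) = 1*-1.934 - 12 = -13.934
Step 3: Compute Lagrangian.
L = 46.5928 + 5*-13.934 = -23.0772


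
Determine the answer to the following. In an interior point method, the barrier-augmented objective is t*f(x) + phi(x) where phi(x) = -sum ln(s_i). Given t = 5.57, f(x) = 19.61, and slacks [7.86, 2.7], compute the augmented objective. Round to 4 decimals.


Step 1: Compute log-barrier.
ln values: [2.0618, 0.9933]
phi = -(2.0618 + 0.9933) = -3.055
Step 2: Compute augmented objective.
t*f(x) = 5.57*19.61 = 109.2277
Total = 109.2277 - 3.055 = 106.1727


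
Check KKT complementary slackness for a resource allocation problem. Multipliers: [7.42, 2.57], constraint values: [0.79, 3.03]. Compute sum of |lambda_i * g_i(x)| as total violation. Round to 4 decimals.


KKT complementary slackness check:
lambda_1 * g_1 = 7.42 * 0.79 = 5.8618
lambda_2 * g_2 = 2.57 * 3.03 = 7.7871
Total violation = 5.8618 + 7.7871 = 13.6489


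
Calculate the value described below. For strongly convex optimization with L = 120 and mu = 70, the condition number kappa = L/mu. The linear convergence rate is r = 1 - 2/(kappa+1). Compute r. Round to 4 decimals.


Step 1: Compute the condition number.
kappa = L/mu = 120/70 = 1.7143
Step 2: Compute the convergence rate.
r = 1 - 2/(kappa + 1) = 1 - 2*mu/(L + mu) = (L - mu)/(L + mu) = 50/190 = 0.2632


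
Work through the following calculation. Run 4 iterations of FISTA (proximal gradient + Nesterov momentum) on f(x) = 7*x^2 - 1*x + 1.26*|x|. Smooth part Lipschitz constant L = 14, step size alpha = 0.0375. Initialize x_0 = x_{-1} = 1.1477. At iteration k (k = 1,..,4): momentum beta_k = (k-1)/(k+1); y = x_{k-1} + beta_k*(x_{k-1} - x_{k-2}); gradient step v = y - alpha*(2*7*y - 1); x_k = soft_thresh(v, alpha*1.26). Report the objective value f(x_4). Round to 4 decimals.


FISTA on f(x) = 7*x^2 - 1*x + 1.26*|x|
L = 14, alpha = 0.0375
Iteration 1: beta = 0.0, y = 1.1477 + 0.0*(1.1477 - 1.1477) = 1.1477
  grad(y) = 15.0678, v = y - alpha*grad = 0.5827
  prox(v) = soft_thresh(0.5827, 0.0473) = 0.5354
Iteration 2: beta = 0.3333, y = 0.5354 + 0.3333*(0.5354 - 1.1477) = 0.3313
  grad(y) = 3.6383, v = y - alpha*grad = 0.1949
  prox(v) = soft_thresh(0.1949, 0.0473) = 0.1476
Iteration 3: beta = 0.5, y = 0.1476 + 0.5*(0.1476 - 0.5354) = -0.0463
  grad(y) = -1.6478, v = y - alpha*grad = 0.0155
  prox(v) = soft_thresh(0.0155, 0.0473) = 0.0
Iteration 4: beta = 0.6, y = 0.0 + 0.6*(0.0 - 0.1476) = -0.0886
  grad(y) = -2.24, v = y - alpha*grad = -0.0046
  prox(v) = soft_thresh(-0.0046, 0.0473) = 0.0
f(x_4) = 7*0.0^2 - 1*0.0 + 1.26*|0.0| = 0.0


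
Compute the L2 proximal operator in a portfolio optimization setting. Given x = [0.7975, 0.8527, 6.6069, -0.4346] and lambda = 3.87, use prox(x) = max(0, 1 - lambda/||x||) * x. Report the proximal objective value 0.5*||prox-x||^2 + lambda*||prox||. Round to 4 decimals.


Step 1: Compute ||x||.
||x|| = 6.7233
Step 2: Compute scaling factor.
scale = max(0, 1 - 3.87/6.7233) = 0.4244
Step 3: prox(x) = [0.3385, 0.3619, 2.8039, -0.1844]
||prox(x)|| = 2.8533
Step 4: Proximal objective.
0.5*||prox-x||^2 = 7.4885
lambda*||prox|| = 11.0423
Total = 18.5308


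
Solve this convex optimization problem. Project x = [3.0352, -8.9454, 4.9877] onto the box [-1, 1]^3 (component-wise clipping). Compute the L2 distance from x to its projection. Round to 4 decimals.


Project each component onto [-1, 1].
clip(3.0352) = 1.0, clip(-8.9454) = -1.0, clip(4.9877) = 1.0
Projection = [1.0, -1.0, 1.0]
Squared diffs: [4.142, 63.1294, 15.9018]
Distance = sqrt(83.1732) = 9.1199


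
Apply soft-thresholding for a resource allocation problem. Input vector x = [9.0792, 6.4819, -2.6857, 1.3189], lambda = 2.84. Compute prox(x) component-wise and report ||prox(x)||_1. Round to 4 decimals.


Soft-thresholding with lambda = 2.84:
prox(9.0792) = sign(9.0792)*max(|9.0792| - 2.84, 0) = 6.2392
prox(6.4819) = sign(6.4819)*max(|6.4819| - 2.84, 0) = 3.6419
prox(-2.6857) = sign(-2.6857)*max(|-2.6857| - 2.84, 0) = 0.0
prox(1.3189) = sign(1.3189)*max(|1.3189| - 2.84, 0) = 0.0
prox(x) = [6.2392, 3.6419, 0.0, 0.0]
||prox(x)||_1 = 6.2392 + 3.6419 + 0.0 + 0.0 = 9.8811


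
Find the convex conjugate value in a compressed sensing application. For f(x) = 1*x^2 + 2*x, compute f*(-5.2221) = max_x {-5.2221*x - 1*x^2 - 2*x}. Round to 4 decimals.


f*(y) = sup_x {y*x - a*x^2 - b*x} = sup_x {(y-b)*x - a*x^2}
FOC: (y - b) - 2a*x = 0 => x* = (y - b)/(2a)
x* = (-5.2221 - 2)/(2*1) = -3.6111
f*(-5.2221) = (y-b)^2/(4a) = (-5.2221 - 2)^2/(4*1)
= 52.1587/4 = 13.0397


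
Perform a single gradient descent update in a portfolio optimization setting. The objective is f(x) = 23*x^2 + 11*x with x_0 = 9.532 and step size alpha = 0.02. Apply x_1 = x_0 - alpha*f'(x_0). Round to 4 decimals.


We compute the gradient at x_0 and apply the update.
f'(x) = 46*x + 11
f'(9.532) = 46*9.532 + 11 = 449.472
x_1 = 9.532 - 0.02*449.472 = 0.5426


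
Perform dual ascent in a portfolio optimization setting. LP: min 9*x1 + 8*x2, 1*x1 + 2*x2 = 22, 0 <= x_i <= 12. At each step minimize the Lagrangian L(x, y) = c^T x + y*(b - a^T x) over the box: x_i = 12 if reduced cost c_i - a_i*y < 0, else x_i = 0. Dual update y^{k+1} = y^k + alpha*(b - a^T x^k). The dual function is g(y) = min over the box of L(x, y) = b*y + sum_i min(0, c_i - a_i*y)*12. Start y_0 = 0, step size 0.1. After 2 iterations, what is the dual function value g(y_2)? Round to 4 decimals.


Dual ascent for LP: min 9*x1 + 8*x2, 1*x1 + 2*x2 = 22, 0 <= x_i <= 12
Step 1: y^k = 0.0, reduced costs: (9.0, 8.0)
  x^k = (0.0, 0.0), subgradient = b - a^T x = 22.0
  y^{k+1} = 0.0 + 0.1*22.0 = 2.2
Step 2: y^k = 2.2, reduced costs: (6.8, 3.6)
  x^k = (0.0, 0.0), subgradient = b - a^T x = 22.0
  y^{k+1} = 2.2 + 0.1*22.0 = 4.4
Dual objective at y_2 = 4.4: reduced costs (4.6, -0.8), box minimizer x = (0.0, 12.0)
g(y_2) = b*y + (c1 - a1*y)*x1 + (c2 - a2*y)*x2 = 22*4.4 + 4.6*0.0 + (-0.8)*12.0 = 96.8 + 0.0 - 9.6 = 87.2


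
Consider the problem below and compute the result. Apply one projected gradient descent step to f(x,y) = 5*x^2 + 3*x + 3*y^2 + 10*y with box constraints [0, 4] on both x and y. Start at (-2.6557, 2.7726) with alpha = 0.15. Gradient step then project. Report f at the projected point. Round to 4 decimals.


Step 1: Compute gradient at (-2.6557, 2.7726).
grad_x = 2*5*-2.6557 + 3 = -23.557
grad_y = 2*3*2.7726 + 10 = 26.6356
Step 2: Gradient step.
x_raw = -2.6557 - 0.15*-23.557 = 0.8779
y_raw = 2.7726 - 0.15*26.6356 = -1.2227
Step 3: Project onto [0, 4].
x_proj = clip(0.8779) = 0.8779
y_proj = clip(-1.2227) = 0.0
Step 4: Evaluate f.
f(0.8779, 0.0) = 6.4867


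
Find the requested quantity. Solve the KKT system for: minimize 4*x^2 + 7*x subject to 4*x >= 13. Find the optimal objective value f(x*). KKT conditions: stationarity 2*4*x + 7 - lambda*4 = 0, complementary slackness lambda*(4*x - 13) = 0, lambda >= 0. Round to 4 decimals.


Step 1: Try lambda = 0 (constraint inactive).
x_unc = -7/(2*4) = -0.875
Check: 4*-0.875 = -3.5 < 13 -- violated!
Step 2: Constraint must be active: 4*x = 13
x* = 13/4 = 3.25
lambda = (2*4*3.25 + 7)/4 = 8.25
Step 3: Compute optimal value.
f(x*) = 4*3.25^2 + 7*3.25 = 65.0


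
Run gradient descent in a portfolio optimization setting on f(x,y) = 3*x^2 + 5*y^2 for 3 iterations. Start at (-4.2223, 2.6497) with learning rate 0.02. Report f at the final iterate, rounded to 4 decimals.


Gradient descent on f(x,y) = 3*x^2 + 5*y^2.
Starting point: (-4.2223, 2.6497), alpha = 0.02
Step 1: grad_x = 2*3*-4.2223 = -25.3338, grad_y = 2*5*2.6497 = 26.497
  x_1 = -4.2223 - 0.02*-25.3338 = -3.7156
  y_1 = 2.6497 - 0.02*26.497 = 2.1198
Step 2: grad_x = 2*3*-3.7156 = -22.2937, grad_y = 2*5*2.1198 = 21.1976
  x_2 = -3.7156 - 0.02*-22.2937 = -3.2697
  y_2 = 2.1198 - 0.02*21.1976 = 1.6958
Step 3: grad_x = 2*3*-3.2697 = -19.6185, grad_y = 2*5*1.6958 = 16.9581
  x_3 = -3.2697 - 0.02*-19.6185 = -2.8774
  y_3 = 1.6958 - 0.02*16.9581 = 1.3566
f(-2.8774, 1.3566) = 3*(-2.8774)^2 + 5*1.3566^2 = 34.0404


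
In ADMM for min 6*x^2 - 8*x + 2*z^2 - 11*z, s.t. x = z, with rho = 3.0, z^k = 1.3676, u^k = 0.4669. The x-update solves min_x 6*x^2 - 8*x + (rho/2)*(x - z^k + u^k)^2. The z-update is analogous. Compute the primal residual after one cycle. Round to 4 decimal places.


ADMM iteration with rho = 3.0, z^k = 1.3676, u^k = 0.4669
Step 1: x-update.
Minimize 6*x^2 - 8*x + (3.0/2)*(x - 1.3676 + 0.4669)^2
FOC: (2*6 + 3.0)*x = 8 + 3.0*(1.3676 - 0.4669)
x^{k+1} = 0.7135
Step 2: z-update.
Minimize 2*z^2 - 11*z + (3.0/2)*(0.7135 - z + 0.4669)^2
FOC: (2*2 + 3.0)*z = 11 + 3.0*(0.7135 + 0.4669)
z^{k+1} = 2.0773
Step 3: u-update.
u^{k+1} = 0.4669 + 0.7135 - 2.0773 = -0.8969
Step 4: Primal residual = |0.7135 - 2.0773| = 1.3638


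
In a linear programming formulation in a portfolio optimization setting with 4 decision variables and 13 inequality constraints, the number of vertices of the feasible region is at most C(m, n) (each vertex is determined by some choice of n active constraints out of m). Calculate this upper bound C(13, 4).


Each vertex corresponds to some choice of n active constraints out of m, so the number of vertices is at most C(m, n) = m! / (n!(m-n)!).
m = 13, n = 4
Numerator: 13 * 12 * 11 * 10
Denominator: 4! = 24
C(13, 4) = 715


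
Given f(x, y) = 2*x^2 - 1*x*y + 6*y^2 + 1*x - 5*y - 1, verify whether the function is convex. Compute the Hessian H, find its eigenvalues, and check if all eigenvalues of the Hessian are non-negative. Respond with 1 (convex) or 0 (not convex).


The Hessian of f(x,y) = 2*x^2 - 1*x*y + 6*y^2 + 1*x - 5*y - 1 is:
H = [[4, -1], [-1, 12]]
Trace = 4 + 12 = 16
Determinant = 4*12 - (-1)^2 = 47
Discriminant = (16)^2 - 4*47 = 68.0
Eigenvalues: lambda_1 = 3.8769, lambda_2 = 12.1231
The function is convex.

1


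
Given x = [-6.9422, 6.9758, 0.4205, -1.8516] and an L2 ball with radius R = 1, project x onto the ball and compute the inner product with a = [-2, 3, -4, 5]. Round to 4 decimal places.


Step 1: Compute ||x|| (intermediates to 6 decimals).
||x|| = sqrt((-6.9422)^2 + 6.9758^2 + 0.4205^2 + (-1.8516)^2) = 10.023032
Step 2: Project.
Since ||x|| > R, scale = R/||x|| = 1/10.023032 = 0.09977, proj(x) = scale * x
proj(x) = [-0.692623, 0.695976, 0.041953, -0.184734]
Step 3: Dot product.
a^T * proj(x) = -2*(-0.692623) + 3*0.695976 - 4*0.041953 + 5*(-0.184734) = 2.3817


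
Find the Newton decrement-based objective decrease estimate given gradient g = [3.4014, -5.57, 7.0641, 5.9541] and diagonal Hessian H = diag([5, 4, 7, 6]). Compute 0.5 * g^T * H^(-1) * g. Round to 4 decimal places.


Step 1: H is diagonal, so H^(-1) * g = [0.6803, -1.3925, 1.0092, 0.9924].
Step 2: g^T H^(-1) g = sum_i g_i^2 / H_ii
  = (3.4014)^2/5 + (-5.57)^2/4 + (7.0641)^2/7 + (5.9541)^2/6
  = 2.3139 + 7.7562 + 7.1288 + 5.9086 = 23.1075
Step 3: Objective decrease = 0.5 * g^T H^(-1) g = 11.5537


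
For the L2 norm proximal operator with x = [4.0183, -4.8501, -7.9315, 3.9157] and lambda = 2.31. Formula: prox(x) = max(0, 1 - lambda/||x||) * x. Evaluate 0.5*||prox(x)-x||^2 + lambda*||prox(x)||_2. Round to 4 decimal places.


Step 1: Compute ||x||.
||x|| = 10.8587
Step 2: Compute scaling factor.
scale = max(0, 1 - 2.31/10.8587) = 0.7873
Step 3: prox(x) = [3.1635, -3.8183, -6.2442, 3.0827]
||prox(x)|| = 8.5487
Step 4: Proximal objective.
0.5*||prox-x||^2 = 2.6681
lambda*||prox|| = 19.7475
Total = 22.4156


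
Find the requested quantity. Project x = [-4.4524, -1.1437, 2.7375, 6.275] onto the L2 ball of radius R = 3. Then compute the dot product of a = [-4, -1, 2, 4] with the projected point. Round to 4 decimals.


Step 1: Compute ||x|| (intermediates to 6 decimals).
||x|| = sqrt((-4.4524)^2 + (-1.1437)^2 + 2.7375^2 + 6.275^2) = 8.246299
Step 2: Project.
Since ||x|| > R, scale = R/||x|| = 3/8.246299 = 0.3638, proj(x) = scale * x
proj(x) = [-1.619783, -0.416078, 0.995903, 2.282845]
Step 3: Dot product.
a^T * proj(x) = -4*(-1.619783) - 1*(-0.416078) + 2*0.995903 + 4*2.282845 = 18.0184


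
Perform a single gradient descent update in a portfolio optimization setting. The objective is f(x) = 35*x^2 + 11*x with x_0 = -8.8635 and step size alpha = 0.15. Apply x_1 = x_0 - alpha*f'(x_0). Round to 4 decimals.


We compute the gradient at x_0 and apply the update.
f'(x) = 70*x + 11
f'(-8.8635) = 70*-8.8635 + 11 = -609.445
x_1 = -8.8635 - 0.15*-609.445 = 82.5533


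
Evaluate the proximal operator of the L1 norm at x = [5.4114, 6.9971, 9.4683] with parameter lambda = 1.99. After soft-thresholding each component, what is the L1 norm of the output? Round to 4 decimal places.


Soft-thresholding with lambda = 1.99:
prox(5.4114) = sign(5.4114)*max(|5.4114| - 1.99, 0) = 3.4214
prox(6.9971) = sign(6.9971)*max(|6.9971| - 1.99, 0) = 5.0071
prox(9.4683) = sign(9.4683)*max(|9.4683| - 1.99, 0) = 7.4783
prox(x) = [3.4214, 5.0071, 7.4783]
||prox(x)||_1 = 3.4214 + 5.0071 + 7.4783 = 15.9068


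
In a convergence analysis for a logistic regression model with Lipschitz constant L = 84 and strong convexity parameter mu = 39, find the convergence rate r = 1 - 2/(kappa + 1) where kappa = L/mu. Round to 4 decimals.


Step 1: Compute the condition number.
kappa = L/mu = 84/39 = 2.1538
Step 2: Compute the convergence rate.
r = 1 - 2/(kappa + 1) = 1 - 2*mu/(L + mu) = (L - mu)/(L + mu) = 45/123 = 0.3659


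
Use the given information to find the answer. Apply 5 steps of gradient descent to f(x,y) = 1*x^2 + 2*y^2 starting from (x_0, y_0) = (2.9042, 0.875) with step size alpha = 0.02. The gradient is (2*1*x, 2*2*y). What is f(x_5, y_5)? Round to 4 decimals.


Gradient descent on f(x,y) = 1*x^2 + 2*y^2.
Starting point: (2.9042, 0.875), alpha = 0.02
Step 1: grad_x = 2*1*2.9042 = 5.8084, grad_y = 2*2*0.875 = 3.5
  x_1 = 2.9042 - 0.02*5.8084 = 2.788
  y_1 = 0.875 - 0.02*3.5 = 0.805
Step 2: grad_x = 2*1*2.788 = 5.5761, grad_y = 2*2*0.805 = 3.22
  x_2 = 2.788 - 0.02*5.5761 = 2.6765
  y_2 = 0.805 - 0.02*3.22 = 0.7406
Step 3: grad_x = 2*1*2.6765 = 5.353, grad_y = 2*2*0.7406 = 2.9624
  x_3 = 2.6765 - 0.02*5.353 = 2.5695
  y_3 = 0.7406 - 0.02*2.9624 = 0.6814
Step 4: grad_x = 2*1*2.5695 = 5.1389, grad_y = 2*2*0.6814 = 2.7254
  x_4 = 2.5695 - 0.02*5.1389 = 2.4667
  y_4 = 0.6814 - 0.02*2.7254 = 0.6268
Step 5: grad_x = 2*1*2.4667 = 4.9333, grad_y = 2*2*0.6268 = 2.5074
  x_5 = 2.4667 - 0.02*4.9333 = 2.368
  y_5 = 0.6268 - 0.02*2.5074 = 0.5767
f(2.368, 0.5767) = 1*2.368^2 + 2*0.5767^2 = 6.2726


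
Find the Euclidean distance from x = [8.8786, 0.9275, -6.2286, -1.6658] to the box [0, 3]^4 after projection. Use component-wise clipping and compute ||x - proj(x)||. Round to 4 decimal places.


Project each component onto [0, 3].
clip(8.8786) = 3.0, clip(0.9275) = 0.9275, clip(-6.2286) = 0.0, clip(-1.6658) = 0.0
Projection = [3.0, 0.9275, 0.0, 0.0]
Squared diffs: [34.5579, 0.0, 38.7955, 2.7749]
Distance = sqrt(76.1283) = 8.7252


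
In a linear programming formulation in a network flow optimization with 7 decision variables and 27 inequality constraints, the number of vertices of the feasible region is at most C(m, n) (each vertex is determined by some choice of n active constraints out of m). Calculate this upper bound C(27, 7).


Each vertex corresponds to some choice of n active constraints out of m, so the number of vertices is at most C(m, n) = m! / (n!(m-n)!).
m = 27, n = 7
Numerator: 27 * 26 * 25 * 24 * 23 * 22 * 21
Denominator: 7! = 5040
C(27, 7) = 888030


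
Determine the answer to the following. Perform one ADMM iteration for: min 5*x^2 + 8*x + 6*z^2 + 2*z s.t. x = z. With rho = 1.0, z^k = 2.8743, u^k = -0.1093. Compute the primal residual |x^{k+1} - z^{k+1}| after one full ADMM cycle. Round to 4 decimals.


ADMM iteration with rho = 1.0, z^k = 2.8743, u^k = -0.1093
Step 1: x-update.
Minimize 5*x^2 + 8*x + (1.0/2)*(x - 2.8743 - 0.1093)^2
FOC: (2*5 + 1.0)*x = -8 + 1.0*(2.8743 + 0.1093)
x^{k+1} = -0.456
Step 2: z-update.
Minimize 6*z^2 + 2*z + (1.0/2)*(-0.456 - z - 0.1093)^2
FOC: (2*6 + 1.0)*z = -2 + 1.0*(-0.456 - 0.1093)
z^{k+1} = -0.1973
Step 3: u-update.
u^{k+1} = -0.1093 - 0.456 + 0.1973 = -0.368
Step 4: Primal residual = |-0.456 + 0.1973| = 0.2587


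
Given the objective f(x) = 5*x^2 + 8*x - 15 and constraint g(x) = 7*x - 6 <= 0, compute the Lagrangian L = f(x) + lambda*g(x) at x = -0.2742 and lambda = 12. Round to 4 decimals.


Step 1: Evaluate f(x).
f(-0.2742) = 5*(-0.2742)^2 + 8*(-0.2742) - 15 = -16.8177
Step 2: Evaluate g(x).
g(-0.2742) = 7*-0.2742 - 6 = -7.9194
Step 3: Compute Lagrangian.
L = -16.8177 + 12*-7.9194 = -111.8505


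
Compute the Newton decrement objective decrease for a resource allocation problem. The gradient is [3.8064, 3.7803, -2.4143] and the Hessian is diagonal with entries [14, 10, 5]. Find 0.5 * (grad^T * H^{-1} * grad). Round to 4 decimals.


Step 1: H is diagonal, so H^(-1) * g = [0.2719, 0.378, -0.4829].
Step 2: g^T H^(-1) g = sum_i g_i^2 / H_ii
  = (3.8064)^2/14 + (3.7803)^2/10 + (-2.4143)^2/5
  = 1.0349 + 1.4291 + 1.1658 = 3.6297
Step 3: Objective decrease = 0.5 * g^T H^(-1) g = 1.8149


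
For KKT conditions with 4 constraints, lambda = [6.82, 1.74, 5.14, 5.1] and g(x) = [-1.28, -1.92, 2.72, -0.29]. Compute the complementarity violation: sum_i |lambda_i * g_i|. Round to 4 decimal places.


KKT complementary slackness check:
lambda_1 * g_1 = 6.82 * -1.28 = -8.7296
lambda_2 * g_2 = 1.74 * -1.92 = -3.3408
lambda_3 * g_3 = 5.14 * 2.72 = 13.9808
lambda_4 * g_4 = 5.1 * -0.29 = -1.479
Total violation = 8.7296 + 3.3408 + 13.9808 + 1.479 = 27.5302


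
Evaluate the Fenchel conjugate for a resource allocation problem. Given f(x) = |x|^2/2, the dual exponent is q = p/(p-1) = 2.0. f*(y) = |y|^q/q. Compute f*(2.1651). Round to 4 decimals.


The conjugate exponent q satisfies 1/p + 1/q = 1.
p = 2, so q = 2/(2 - 1) = 2.0
|y|^q = 2.1651^2.0 = 4.6877
f*(2.1651) = 4.6877 / 2.0 = 2.3438


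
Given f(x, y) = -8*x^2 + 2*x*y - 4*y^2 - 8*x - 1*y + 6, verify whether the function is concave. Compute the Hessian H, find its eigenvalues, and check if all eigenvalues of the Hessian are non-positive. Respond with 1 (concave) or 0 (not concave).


The Hessian of f(x,y) = -8*x^2 + 2*x*y - 4*y^2 - 8*x - 1*y + 6 is:
H = [[-16, 2], [2, -8]]
Trace = -16 - 8 = -24
Determinant = -16*-8 - (2)^2 = 124
Discriminant = (-24)^2 - 4*124 = 80.0
Eigenvalues: lambda_1 = -16.4721, lambda_2 = -7.5279
The function is concave.

1


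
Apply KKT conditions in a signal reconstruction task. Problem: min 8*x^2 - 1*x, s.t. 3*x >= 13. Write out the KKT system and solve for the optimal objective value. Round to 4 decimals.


Step 1: Try lambda = 0 (constraint inactive).
x_unc = 1/(2*8) = 0.0625
Check: 3*0.0625 = 0.1875 < 13 -- violated!
Step 2: Constraint must be active: 3*x = 13
x* = 13/3 = 4.3333 (rounded; the exact value 13/3 is used below)
lambda = (2*8*(13/3) - 1)/3 = 22.7778
Step 3: Compute optimal value.
f(x*) = 8*(13/3)^2 - 1*(13/3) = 145.8889


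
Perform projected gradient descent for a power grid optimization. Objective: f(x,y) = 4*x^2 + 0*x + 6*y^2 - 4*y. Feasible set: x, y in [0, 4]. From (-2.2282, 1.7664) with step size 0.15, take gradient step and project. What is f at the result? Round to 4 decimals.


Step 1: Compute gradient at (-2.2282, 1.7664).
grad_x = 2*4*-2.2282 + 0 = -17.8256
grad_y = 2*6*1.7664 - 4 = 17.1968
Step 2: Gradient step.
x_raw = -2.2282 - 0.15*-17.8256 = 0.4456
y_raw = 1.7664 - 0.15*17.1968 = -0.8131
Step 3: Project onto [0, 4].
x_proj = clip(0.4456) = 0.4456
y_proj = clip(-0.8131) = 0.0
Step 4: Evaluate f.
f(0.4456, 0.0) = 0.7944


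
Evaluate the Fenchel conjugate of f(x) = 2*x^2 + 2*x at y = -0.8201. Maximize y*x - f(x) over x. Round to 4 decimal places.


f*(y) = sup_x {y*x - a*x^2 - b*x} = sup_x {(y-b)*x - a*x^2}
FOC: (y - b) - 2a*x = 0 => x* = (y - b)/(2a)
x* = (-0.8201 - 2)/(2*2) = -0.705
f*(-0.8201) = (y-b)^2/(4a) = (-0.8201 - 2)^2/(4*2)
= 7.953/8 = 0.9941


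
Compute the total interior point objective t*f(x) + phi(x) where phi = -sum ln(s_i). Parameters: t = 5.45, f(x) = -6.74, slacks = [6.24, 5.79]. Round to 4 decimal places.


Step 1: Compute log-barrier.
ln values: [1.831, 1.7561]
phi = -(1.831 + 1.7561) = -3.5871
Step 2: Compute augmented objective.
t*f(x) = 5.45*-6.74 = -36.733
Total = -36.733 - 3.5871 = -40.3201


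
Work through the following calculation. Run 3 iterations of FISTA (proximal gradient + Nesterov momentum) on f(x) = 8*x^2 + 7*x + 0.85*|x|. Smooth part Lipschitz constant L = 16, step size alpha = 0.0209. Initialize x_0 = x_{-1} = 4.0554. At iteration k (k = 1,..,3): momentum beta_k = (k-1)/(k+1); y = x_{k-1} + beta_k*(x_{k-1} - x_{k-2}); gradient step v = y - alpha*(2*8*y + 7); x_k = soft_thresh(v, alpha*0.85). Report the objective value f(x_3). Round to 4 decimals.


FISTA on f(x) = 8*x^2 + 7*x + 0.85*|x|
L = 16, alpha = 0.0209
Iteration 1: beta = 0.0, y = 4.0554 + 0.0*(4.0554 - 4.0554) = 4.0554
  grad(y) = 71.8864, v = y - alpha*grad = 2.553
  prox(v) = soft_thresh(2.553, 0.0178) = 2.5352
Iteration 2: beta = 0.3333, y = 2.5352 + 0.3333*(2.5352 - 4.0554) = 2.0285
  grad(y) = 39.4557, v = y - alpha*grad = 1.2039
  prox(v) = soft_thresh(1.2039, 0.0178) = 1.1861
Iteration 3: beta = 0.5, y = 1.1861 + 0.5*(1.1861 - 2.5352) = 0.5115
  grad(y) = 15.1845, v = y - alpha*grad = 0.1942
  prox(v) = soft_thresh(0.1942, 0.0178) = 0.1764
f(x_3) = 8*0.1764^2 + 7*0.1764 + 0.85*|0.1764| = 1.6338


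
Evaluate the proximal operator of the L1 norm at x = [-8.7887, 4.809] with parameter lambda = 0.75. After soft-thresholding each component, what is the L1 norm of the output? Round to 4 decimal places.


Soft-thresholding with lambda = 0.75:
prox(-8.7887) = sign(-8.7887)*max(|-8.7887| - 0.75, 0) = -8.0387
prox(4.809) = sign(4.809)*max(|4.809| - 0.75, 0) = 4.059
prox(x) = [-8.0387, 4.059]
||prox(x)||_1 = 8.0387 + 4.059 = 12.0977


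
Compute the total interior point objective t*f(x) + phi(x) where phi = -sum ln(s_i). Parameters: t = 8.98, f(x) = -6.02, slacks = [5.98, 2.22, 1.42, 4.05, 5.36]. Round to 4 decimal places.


Step 1: Compute log-barrier.
ln values: [1.7884, 0.7975, 0.3507, 1.3987, 1.679]
phi = -(1.7884 + 0.7975 + 0.3507 + 1.3987 + 1.679) = -6.0143
Step 2: Compute augmented objective.
t*f(x) = 8.98*-6.02 = -54.0596
Total = -54.0596 - 6.0143 = -60.0739


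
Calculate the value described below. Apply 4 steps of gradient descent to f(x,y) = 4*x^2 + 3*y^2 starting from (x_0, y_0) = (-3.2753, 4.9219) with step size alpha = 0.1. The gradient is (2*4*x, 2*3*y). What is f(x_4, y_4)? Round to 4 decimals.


Gradient descent on f(x,y) = 4*x^2 + 3*y^2.
Starting point: (-3.2753, 4.9219), alpha = 0.1
Step 1: grad_x = 2*4*-3.2753 = -26.2024, grad_y = 2*3*4.9219 = 29.5314
  x_1 = -3.2753 - 0.1*-26.2024 = -0.6551
  y_1 = 4.9219 - 0.1*29.5314 = 1.9688
Step 2: grad_x = 2*4*-0.6551 = -5.2405, grad_y = 2*3*1.9688 = 11.8126
  x_2 = -0.6551 - 0.1*-5.2405 = -0.131
  y_2 = 1.9688 - 0.1*11.8126 = 0.7875
Step 3: grad_x = 2*4*-0.131 = -1.0481, grad_y = 2*3*0.7875 = 4.725
  x_3 = -0.131 - 0.1*-1.0481 = -0.0262
  y_3 = 0.7875 - 0.1*4.725 = 0.315
Step 4: grad_x = 2*4*-0.0262 = -0.2096, grad_y = 2*3*0.315 = 1.89
  x_4 = -0.0262 - 0.1*-0.2096 = -0.0052
  y_4 = 0.315 - 0.1*1.89 = 0.126
f(-0.0052, 0.126) = 4*(-0.0052)^2 + 3*0.126^2 = 0.0477


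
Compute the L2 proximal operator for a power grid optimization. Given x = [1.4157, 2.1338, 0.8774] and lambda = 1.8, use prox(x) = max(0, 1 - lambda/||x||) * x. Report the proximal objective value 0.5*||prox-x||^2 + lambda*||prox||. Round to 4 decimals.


Step 1: Compute ||x||.
||x|| = 2.7069
Step 2: Compute scaling factor.
scale = max(0, 1 - 1.8/2.7069) = 0.335
Step 3: prox(x) = [0.4743, 0.7149, 0.294]
||prox(x)|| = 0.9069
Step 4: Proximal objective.
0.5*||prox-x||^2 = 1.62
lambda*||prox|| = 1.6324
Total = 3.2524


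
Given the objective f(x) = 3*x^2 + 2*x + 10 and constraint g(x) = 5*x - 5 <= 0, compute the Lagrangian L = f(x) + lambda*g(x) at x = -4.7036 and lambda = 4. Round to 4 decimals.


Step 1: Evaluate f(x).
f(-4.7036) = 3*(-4.7036)^2 + 2*(-4.7036) + 10 = 66.9644
Step 2: Evaluate g(x).
g(-4.7036) = 5*-4.7036 - 5 = -28.518
Step 3: Compute Lagrangian.
L = 66.9644 + 4*-28.518 = -47.1076


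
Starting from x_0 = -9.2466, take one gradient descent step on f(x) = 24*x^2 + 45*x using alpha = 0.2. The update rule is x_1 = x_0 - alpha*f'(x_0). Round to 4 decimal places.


We compute the gradient at x_0 and apply the update.
f'(x) = 48*x + 45
f'(-9.2466) = 48*-9.2466 + 45 = -398.8368
x_1 = -9.2466 - 0.2*-398.8368 = 70.5208


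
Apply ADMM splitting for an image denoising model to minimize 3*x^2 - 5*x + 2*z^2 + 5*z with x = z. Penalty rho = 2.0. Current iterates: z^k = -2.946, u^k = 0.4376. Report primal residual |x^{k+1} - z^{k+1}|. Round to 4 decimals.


ADMM iteration with rho = 2.0, z^k = -2.946, u^k = 0.4376
Step 1: x-update.
Minimize 3*x^2 - 5*x + (2.0/2)*(x + 2.946 + 0.4376)^2
FOC: (2*3 + 2.0)*x = 5 + 2.0*(-2.946 - 0.4376)
x^{k+1} = -0.2209
Step 2: z-update.
Minimize 2*z^2 + 5*z + (2.0/2)*(-0.2209 - z + 0.4376)^2
FOC: (2*2 + 2.0)*z = -5 + 2.0*(-0.2209 + 0.4376)
z^{k+1} = -0.7611
Step 3: u-update.
u^{k+1} = 0.4376 - 0.2209 + 0.7611 = 0.9778
Step 4: Primal residual = |-0.2209 + 0.7611| = 0.5402


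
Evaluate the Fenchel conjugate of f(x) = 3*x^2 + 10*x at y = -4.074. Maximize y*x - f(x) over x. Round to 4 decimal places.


f*(y) = sup_x {y*x - a*x^2 - b*x} = sup_x {(y-b)*x - a*x^2}
FOC: (y - b) - 2a*x = 0 => x* = (y - b)/(2a)
x* = (-4.074 - 10)/(2*3) = -2.3457
f*(-4.074) = (y-b)^2/(4a) = (-4.074 - 10)^2/(4*3)
= 198.0775/12 = 16.5065


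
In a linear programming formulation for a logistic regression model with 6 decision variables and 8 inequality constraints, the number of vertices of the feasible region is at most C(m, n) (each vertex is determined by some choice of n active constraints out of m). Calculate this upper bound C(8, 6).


Each vertex corresponds to some choice of n active constraints out of m, so the number of vertices is at most C(m, n) = m! / (n!(m-n)!).
m = 8, n = 6
Numerator: 8 * 7 * 6 * 5 * 4 * 3
Denominator: 6! = 720
C(8, 6) = 28


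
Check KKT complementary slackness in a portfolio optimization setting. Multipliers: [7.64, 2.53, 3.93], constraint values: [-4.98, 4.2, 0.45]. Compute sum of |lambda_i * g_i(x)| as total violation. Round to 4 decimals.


KKT complementary slackness check:
lambda_1 * g_1 = 7.64 * -4.98 = -38.0472
lambda_2 * g_2 = 2.53 * 4.2 = 10.626
lambda_3 * g_3 = 3.93 * 0.45 = 1.7685
Total violation = 38.0472 + 10.626 + 1.7685 = 50.4417
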